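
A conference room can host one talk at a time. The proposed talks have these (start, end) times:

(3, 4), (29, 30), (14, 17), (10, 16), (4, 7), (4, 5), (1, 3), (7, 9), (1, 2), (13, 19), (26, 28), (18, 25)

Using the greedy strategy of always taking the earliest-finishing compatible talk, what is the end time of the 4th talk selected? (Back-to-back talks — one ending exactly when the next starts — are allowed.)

Greedy by earliest finish: after sorting by end time, pick each interval compatible with the last pick.
Sorted by end: (1,2)  (1,3)  (3,4)  (4,5)  (4,7)  (7,9)  (10,16)  (14,17)  (13,19)  (18,25)  (26,28)  (29,30)
take (1,2); skip (1,3); take (3,4); take (4,5); skip (4,7); take (7,9); take (10,16); skip (14,17); take (18,25); take (26,28); take (29,30).
Selected: (1,2) (3,4) (4,5) (7,9) (10,16) (18,25) (26,28) (29,30)

9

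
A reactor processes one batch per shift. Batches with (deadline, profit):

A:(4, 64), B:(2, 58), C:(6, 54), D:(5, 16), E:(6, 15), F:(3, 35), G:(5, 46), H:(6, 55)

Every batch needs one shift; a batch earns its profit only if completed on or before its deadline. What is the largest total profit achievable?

Profit order: A=64 B=58 H=55 C=54 G=46 F=35 D=16 E=15
Assign: A→slot 4, B→slot 2, H→slot 6, C→slot 5, G→slot 3, F→slot 1, D skipped, E skipped.
Slots: [1:F] [2:B] [3:G] [4:A] [5:C] [6:H]
Profit = 35 + 58 + 46 + 64 + 54 + 55 = 312

312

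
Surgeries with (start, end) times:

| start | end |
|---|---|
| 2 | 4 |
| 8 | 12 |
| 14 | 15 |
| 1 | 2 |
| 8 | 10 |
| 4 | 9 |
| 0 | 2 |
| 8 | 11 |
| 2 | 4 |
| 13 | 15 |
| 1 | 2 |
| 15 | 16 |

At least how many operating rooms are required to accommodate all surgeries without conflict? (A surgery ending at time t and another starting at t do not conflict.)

The answer is the maximum number of intervals overlapping at any instant.
Events (time:±→running): 0:+→1 1:+→2 1:+→3 2:-→2 2:-→1 2:-→0 2:+→1 2:+→2 4:-→1 4:-→0 4:+→1 8:+→2 8:+→3 8:+→4 … peak 4.

4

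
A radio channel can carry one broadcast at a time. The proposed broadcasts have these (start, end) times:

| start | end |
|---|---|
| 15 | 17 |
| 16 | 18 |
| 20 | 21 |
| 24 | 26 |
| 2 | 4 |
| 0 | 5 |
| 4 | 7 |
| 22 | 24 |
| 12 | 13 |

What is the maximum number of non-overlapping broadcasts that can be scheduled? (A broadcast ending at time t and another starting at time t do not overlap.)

Sort by end time and greedily take each interval whose start is ≥ the last chosen end.
Sorted by end: (2,4)  (0,5)  (4,7)  (12,13)  (15,17)  (16,18)  (20,21)  (22,24)  (24,26)
take (2,4); take (4,7); take (12,13); take (15,17); skip (16,18); take (20,21); take (22,24); take (24,26).
Selected 7 broadcasts.

7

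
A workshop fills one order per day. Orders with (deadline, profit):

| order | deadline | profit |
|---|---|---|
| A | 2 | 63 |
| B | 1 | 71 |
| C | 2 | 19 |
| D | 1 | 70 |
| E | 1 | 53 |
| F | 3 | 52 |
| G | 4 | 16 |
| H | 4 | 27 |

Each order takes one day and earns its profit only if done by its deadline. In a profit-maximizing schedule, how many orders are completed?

4

By profit: B(d1,71), D(d1,70), A(d2,63), E(d1,53), F(d3,52), H(d4,27), C(d2,19), G(d4,16)
B→slot 1; D skipped; A→slot 2; E skipped; F→slot 3; H→slot 4; C skipped; G skipped.
4 of 8 scheduled.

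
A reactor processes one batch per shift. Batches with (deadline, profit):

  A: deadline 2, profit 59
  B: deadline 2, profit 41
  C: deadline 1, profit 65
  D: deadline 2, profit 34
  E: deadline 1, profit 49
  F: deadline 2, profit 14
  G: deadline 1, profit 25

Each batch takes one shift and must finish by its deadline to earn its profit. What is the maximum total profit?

Profit order: C=65 A=59 E=49 B=41 D=34 G=25 F=14
Assign: C→slot 1, A→slot 2, E skipped, B skipped, D skipped, G skipped, F skipped.
Slots: [1:C] [2:A]
Profit = 65 + 59 = 124

124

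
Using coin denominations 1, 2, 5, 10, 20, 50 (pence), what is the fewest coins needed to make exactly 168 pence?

7

Use the largest denomination that fits, subtract, and repeat.
168 = 3×50 + 1×10 + 1×5 + 1×2 + 1×1
Total coins = 3 + 1 + 1 + 1 + 1 = 7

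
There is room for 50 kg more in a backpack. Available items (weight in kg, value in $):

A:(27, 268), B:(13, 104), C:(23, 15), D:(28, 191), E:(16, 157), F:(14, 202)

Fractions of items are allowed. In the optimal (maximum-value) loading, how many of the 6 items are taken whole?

2

Order: F (202/14=14.43) > A (268/27=9.93) > E (157/16=9.81) > B (104/13=8.00) > D (191/28=6.82) > C (15/23=0.65)
Fill: take F (14 @ 202) → take A (27 @ 268) → take 9/16 of E → 88.31; 50/50 used.
2 item(s) taken whole; one partial (take 9/16 of E).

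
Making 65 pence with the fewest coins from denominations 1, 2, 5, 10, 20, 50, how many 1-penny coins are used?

Use the largest denomination that fits, subtract, and repeat.
65 − 1×50→15 − 1×10→5 − 1×5→0
Count of 1: 0

0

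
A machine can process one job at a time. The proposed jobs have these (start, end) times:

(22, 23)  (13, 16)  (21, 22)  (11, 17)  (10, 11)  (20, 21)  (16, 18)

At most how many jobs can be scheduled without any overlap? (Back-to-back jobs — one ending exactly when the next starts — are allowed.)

Greedy by earliest finish: after sorting by end time, pick each interval compatible with the last pick.
By end time: (10,11), (13,16), (11,17), (16,18), (20,21), (21,22), (22,23).
Pick (10,11); next start ≥ 11 → (13,16); next start ≥ 16 → (16,18); next start ≥ 18 → (20,21); next start ≥ 21 → (21,22); next start ≥ 22 → (22,23).
Selected 6 jobs.

6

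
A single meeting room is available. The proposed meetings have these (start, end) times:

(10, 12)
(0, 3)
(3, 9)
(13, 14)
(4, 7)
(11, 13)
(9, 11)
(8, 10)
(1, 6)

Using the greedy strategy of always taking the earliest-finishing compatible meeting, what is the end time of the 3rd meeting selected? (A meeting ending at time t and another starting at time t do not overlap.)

10

Order by finish time; keep every interval that doesn't clash with the previous kept one.
Sorted by end: (0,3)  (1,6)  (4,7)  (3,9)  (8,10)  (9,11)  (10,12)  (11,13)  (13,14)
take (0,3); take (4,7); take (8,10); take (10,12); take (13,14).
Selected: (0,3) (4,7) (8,10) (10,12) (13,14)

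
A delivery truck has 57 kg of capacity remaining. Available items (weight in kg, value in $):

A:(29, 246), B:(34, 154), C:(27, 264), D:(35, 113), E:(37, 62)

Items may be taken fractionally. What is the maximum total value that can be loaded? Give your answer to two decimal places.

Ratios (sorted): C 9.78, A 8.48, B 4.53, D 3.23, E 1.68
take C (27 @ 264); take A (29 @ 246); take 1/34 of B → 4.53. Capacity used 57/57.
Total value = 514.53

514.53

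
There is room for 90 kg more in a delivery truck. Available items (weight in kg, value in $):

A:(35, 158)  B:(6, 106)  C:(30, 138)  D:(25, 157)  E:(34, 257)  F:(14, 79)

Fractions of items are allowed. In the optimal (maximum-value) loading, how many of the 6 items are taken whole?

4

Greedy by value/weight ratio, highest first.
Order: B (106/6=17.67) > E (257/34=7.56) > D (157/25=6.28) > F (79/14=5.64) > C (138/30=4.60) > A (158/35=4.51)
Fill: take B (6 @ 106) → take E (34 @ 257) → take D (25 @ 157) → take F (14 @ 79) → take 11/30 of C → 50.60; 90/90 used.
4 item(s) taken whole; one partial (take 11/30 of C).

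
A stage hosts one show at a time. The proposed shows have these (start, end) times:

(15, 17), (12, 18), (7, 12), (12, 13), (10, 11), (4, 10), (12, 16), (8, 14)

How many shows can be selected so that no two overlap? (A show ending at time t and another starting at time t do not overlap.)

Order by finish time; keep every interval that doesn't clash with the previous kept one.
Sorted by end: (4,10)  (10,11)  (7,12)  (12,13)  (8,14)  (12,16)  (15,17)  (12,18)
take (4,10); take (10,11); take (12,13); skip (8,14); take (15,17).
Selected 4 shows.

4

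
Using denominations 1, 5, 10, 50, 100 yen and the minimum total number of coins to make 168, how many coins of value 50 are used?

1

168 − 1×100→68 − 1×50→18 − 1×10→8 − 1×5→3 − 3×1→0
Count of 50: 1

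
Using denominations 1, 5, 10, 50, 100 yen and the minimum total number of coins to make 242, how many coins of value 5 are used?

Use the largest denomination that fits, subtract, and repeat.
242 = 2×100 + 4×10 + 2×1
Count of 5: 0

0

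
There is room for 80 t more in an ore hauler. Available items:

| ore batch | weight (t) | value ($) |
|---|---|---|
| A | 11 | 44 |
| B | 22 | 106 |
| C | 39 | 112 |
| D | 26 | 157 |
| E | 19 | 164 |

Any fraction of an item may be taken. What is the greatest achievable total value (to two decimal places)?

Ratios (sorted): E 8.63, D 6.04, B 4.82, A 4.00, C 2.87
take E (19 @ 164); take D (26 @ 157); take B (22 @ 106); take A (11 @ 44); take 2/39 of C → 5.74. Capacity used 80/80.
Total value = 476.74

476.74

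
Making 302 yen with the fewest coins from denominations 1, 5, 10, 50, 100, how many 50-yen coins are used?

0

302 − 3×100→2 − 2×1→0
Count of 50: 0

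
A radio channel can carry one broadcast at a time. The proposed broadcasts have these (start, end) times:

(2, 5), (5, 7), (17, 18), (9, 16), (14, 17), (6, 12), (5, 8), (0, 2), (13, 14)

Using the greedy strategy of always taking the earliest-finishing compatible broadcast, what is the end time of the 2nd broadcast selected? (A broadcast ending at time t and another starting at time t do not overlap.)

5

By end time: (0,2), (2,5), (5,7), (5,8), (6,12), (13,14), (9,16), (14,17), (17,18).
Pick (0,2); next start ≥ 2 → (2,5); next start ≥ 5 → (5,7); next start ≥ 7 → (13,14); next start ≥ 14 → (14,17); next start ≥ 17 → (17,18).
Selected: (0,2) (2,5) (5,7) (13,14) (14,17) (17,18)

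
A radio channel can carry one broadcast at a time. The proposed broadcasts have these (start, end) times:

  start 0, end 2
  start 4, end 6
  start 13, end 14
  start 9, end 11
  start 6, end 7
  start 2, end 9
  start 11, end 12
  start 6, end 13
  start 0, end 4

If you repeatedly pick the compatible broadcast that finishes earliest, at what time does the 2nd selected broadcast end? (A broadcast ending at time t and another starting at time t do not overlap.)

6

Order by finish time; keep every interval that doesn't clash with the previous kept one.
Sorted by end: (0,2)  (0,4)  (4,6)  (6,7)  (2,9)  (9,11)  (11,12)  (6,13)  (13,14)
take (0,2); skip (0,4); take (4,6); take (6,7); take (9,11); take (11,12); skip (6,13); take (13,14).
Selected: (0,2) (4,6) (6,7) (9,11) (11,12) (13,14)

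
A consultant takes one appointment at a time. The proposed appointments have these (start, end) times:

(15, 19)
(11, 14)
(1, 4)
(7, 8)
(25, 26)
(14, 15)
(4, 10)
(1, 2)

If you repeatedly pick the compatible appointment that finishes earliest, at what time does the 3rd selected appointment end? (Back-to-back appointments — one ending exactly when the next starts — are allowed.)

14

Sorted by end: (1,2)  (1,4)  (7,8)  (4,10)  (11,14)  (14,15)  (15,19)  (25,26)
take (1,2); take (7,8); skip (4,10); take (11,14); take (14,15); take (15,19); take (25,26).
Selected: (1,2) (7,8) (11,14) (14,15) (15,19) (25,26)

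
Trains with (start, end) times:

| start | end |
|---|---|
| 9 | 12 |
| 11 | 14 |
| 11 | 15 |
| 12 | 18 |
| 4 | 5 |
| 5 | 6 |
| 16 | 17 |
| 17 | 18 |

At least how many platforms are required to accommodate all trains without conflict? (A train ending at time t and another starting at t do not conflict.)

3

starts: [4, 5, 9, 11, 11, 12, 16, 17]
ends:   [5, 6, 12, 14, 15, 17, 18, 18]
s4→1 e5→0 s5→1 e6→0 s9→1 s11→2 s11→3  — peak 3.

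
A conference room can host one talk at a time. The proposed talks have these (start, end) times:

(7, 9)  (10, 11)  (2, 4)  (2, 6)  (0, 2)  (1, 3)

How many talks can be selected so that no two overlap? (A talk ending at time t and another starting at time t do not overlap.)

Order by finish time; keep every interval that doesn't clash with the previous kept one.
By end time: (0,2), (1,3), (2,4), (2,6), (7,9), (10,11).
Pick (0,2); next start ≥ 2 → (2,4); next start ≥ 4 → (7,9); next start ≥ 9 → (10,11).
Selected 4 talks.

4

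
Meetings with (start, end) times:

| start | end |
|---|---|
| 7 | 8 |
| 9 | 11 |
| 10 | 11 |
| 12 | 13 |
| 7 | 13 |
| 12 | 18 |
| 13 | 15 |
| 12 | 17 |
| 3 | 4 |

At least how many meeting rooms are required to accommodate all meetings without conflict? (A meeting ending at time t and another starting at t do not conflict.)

4

Events (time:±→running): 3:+→1 4:-→0 7:+→1 7:+→2 8:-→1 9:+→2 10:+→3 11:-→2 11:-→1 12:+→2 12:+→3 12:+→4 … peak 4.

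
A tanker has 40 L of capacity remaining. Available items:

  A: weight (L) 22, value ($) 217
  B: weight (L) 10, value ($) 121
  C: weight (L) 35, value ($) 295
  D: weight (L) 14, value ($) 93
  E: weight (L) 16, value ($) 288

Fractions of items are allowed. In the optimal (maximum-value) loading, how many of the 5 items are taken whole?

Greedy by value/weight ratio, highest first.
Order: E (288/16=18.00) > B (121/10=12.10) > A (217/22=9.86) > C (295/35=8.43) > D (93/14=6.64)
Fill: take E (16 @ 288) → take B (10 @ 121) → take 14/22 of A → 138.09; 40/40 used.
2 item(s) taken whole; one partial (take 14/22 of A).

2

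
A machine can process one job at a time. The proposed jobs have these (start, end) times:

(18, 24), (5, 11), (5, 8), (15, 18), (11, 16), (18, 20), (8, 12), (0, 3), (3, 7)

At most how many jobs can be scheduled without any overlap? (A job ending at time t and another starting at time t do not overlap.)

Greedy by earliest finish: after sorting by end time, pick each interval compatible with the last pick.
Sorted by end: (0,3)  (3,7)  (5,8)  (5,11)  (8,12)  (11,16)  (15,18)  (18,20)  (18,24)
take (0,3); take (3,7); take (8,12); take (15,18); take (18,20); skip (18,24).
Selected 5 jobs.

5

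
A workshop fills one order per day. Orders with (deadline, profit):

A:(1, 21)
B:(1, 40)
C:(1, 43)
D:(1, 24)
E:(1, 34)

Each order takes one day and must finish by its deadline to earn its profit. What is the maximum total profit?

Take jobs in profit order; each goes to the latest open slot no later than its deadline.
By profit: C(d1,43), B(d1,40), E(d1,34), D(d1,24), A(d1,21)
C→slot 1; B skipped; E skipped; D skipped; A skipped.
Profit = 43 = 43

43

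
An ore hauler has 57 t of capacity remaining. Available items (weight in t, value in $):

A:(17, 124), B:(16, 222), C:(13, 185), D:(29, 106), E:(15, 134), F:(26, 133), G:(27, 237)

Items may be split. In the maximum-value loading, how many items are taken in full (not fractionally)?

3

Sort by value per unit weight and fill in that order.
Ratios (sorted): C 14.23, B 13.88, E 8.93, G 8.78, A 7.29, F 5.12, D 3.66
take C (13 @ 185); take B (16 @ 222); take E (15 @ 134); take 13/27 of G → 114.11. Capacity used 57/57.
3 item(s) taken whole; one partial (take 13/27 of G).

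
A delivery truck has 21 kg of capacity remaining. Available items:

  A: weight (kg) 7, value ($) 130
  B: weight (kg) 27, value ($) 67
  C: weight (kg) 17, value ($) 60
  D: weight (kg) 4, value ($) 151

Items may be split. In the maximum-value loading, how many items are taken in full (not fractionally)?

2

Sort by value per unit weight and fill in that order.
Ratios (sorted): D 37.75, A 18.57, C 3.53, B 2.48
take D (4 @ 151); take A (7 @ 130); take 10/17 of C → 35.29. Capacity used 21/21.
2 item(s) taken whole; one partial (take 10/17 of C).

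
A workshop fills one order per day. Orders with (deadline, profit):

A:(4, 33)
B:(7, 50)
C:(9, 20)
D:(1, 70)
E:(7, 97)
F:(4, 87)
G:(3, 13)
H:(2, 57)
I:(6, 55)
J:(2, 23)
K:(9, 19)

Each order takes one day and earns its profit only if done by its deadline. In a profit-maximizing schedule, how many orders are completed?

Sort by profit descending; place each in the latest free slot ≤ its deadline.
By profit: E(d7,97), F(d4,87), D(d1,70), H(d2,57), I(d6,55), B(d7,50), A(d4,33), J(d2,23), C(d9,20), K(d9,19), G(d3,13)
E→slot 7; F→slot 4; D→slot 1; H→slot 2; I→slot 6; B→slot 5; A→slot 3; J skipped; C→slot 9; K→slot 8; G skipped.
9 of 11 scheduled.

9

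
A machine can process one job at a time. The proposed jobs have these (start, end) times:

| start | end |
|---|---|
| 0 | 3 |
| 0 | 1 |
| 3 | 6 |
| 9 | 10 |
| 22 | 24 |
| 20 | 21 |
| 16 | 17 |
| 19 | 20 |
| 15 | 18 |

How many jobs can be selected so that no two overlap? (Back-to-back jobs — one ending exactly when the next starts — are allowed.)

By end time: (0,1), (0,3), (3,6), (9,10), (16,17), (15,18), (19,20), (20,21), (22,24).
Pick (0,1); next start ≥ 1 → (3,6); next start ≥ 6 → (9,10); next start ≥ 10 → (16,17); next start ≥ 17 → (19,20); next start ≥ 20 → (20,21); next start ≥ 21 → (22,24).
Selected 7 jobs.

7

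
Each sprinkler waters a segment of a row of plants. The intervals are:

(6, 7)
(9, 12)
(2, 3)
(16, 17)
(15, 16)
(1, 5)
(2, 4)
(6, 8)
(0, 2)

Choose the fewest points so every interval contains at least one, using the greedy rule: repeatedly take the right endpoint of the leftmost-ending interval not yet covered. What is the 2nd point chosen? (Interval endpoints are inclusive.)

7

Sorted: [0,2] [2,3] [2,4] [1,5] [6,7] [6,8] [9,12] [15,16] [16,17]
{[0,2],[2,3],[2,4],[1,5]} hit by 2; {[6,7],[6,8]} hit by 7; {[9,12]} hit by 12; {[15,16],[16,17]} hit by 16.
Points: 2, 7, 12, 16 (4 total).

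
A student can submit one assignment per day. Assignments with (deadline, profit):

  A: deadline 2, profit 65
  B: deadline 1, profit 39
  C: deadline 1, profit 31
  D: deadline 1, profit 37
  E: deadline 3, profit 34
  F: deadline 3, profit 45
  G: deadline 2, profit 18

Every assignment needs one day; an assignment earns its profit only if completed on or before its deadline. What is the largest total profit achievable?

By profit: A(d2,65), F(d3,45), B(d1,39), D(d1,37), E(d3,34), C(d1,31), G(d2,18)
A→slot 2; F→slot 3; B→slot 1; D skipped; E skipped; C skipped; G skipped.
Profit = 39 + 65 + 45 = 149

149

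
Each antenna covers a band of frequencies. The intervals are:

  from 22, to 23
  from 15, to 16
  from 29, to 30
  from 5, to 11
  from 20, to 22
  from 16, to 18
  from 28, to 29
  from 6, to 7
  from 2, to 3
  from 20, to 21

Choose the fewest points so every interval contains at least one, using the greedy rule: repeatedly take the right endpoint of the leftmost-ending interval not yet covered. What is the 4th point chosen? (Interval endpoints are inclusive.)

21

Sort by right endpoint; whenever an interval is uncovered, place a point at its right end.
Sorted: [2,3] [6,7] [5,11] [15,16] [16,18] [20,21] [20,22] [22,23] [28,29] [29,30]
{[2,3]} hit by 3; {[6,7],[5,11]} hit by 7; {[15,16],[16,18]} hit by 16; {[20,21],[20,22]} hit by 21; {[22,23]} hit by 23; {[28,29],[29,30]} hit by 29.
Points: 3, 7, 16, 21, 23, 29 (6 total).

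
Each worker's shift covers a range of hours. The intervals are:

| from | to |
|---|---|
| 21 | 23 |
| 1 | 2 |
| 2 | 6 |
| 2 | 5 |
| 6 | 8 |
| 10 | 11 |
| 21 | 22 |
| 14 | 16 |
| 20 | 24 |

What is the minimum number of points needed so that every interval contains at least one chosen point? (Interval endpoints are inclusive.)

5

Sort by right endpoint; whenever an interval is uncovered, place a point at its right end.
By right end: [1,2]  [2,5]  [2,6]  [6,8]  [10,11]  [14,16]  [21,22]  [21,23]  [20,24]
[1,2] uncovered → point at 2; [6,8] uncovered → point at 8; [10,11] uncovered → point at 11; [14,16] uncovered → point at 16; [21,22] uncovered → point at 22.
Points: 2, 8, 11, 16, 22 (5 total).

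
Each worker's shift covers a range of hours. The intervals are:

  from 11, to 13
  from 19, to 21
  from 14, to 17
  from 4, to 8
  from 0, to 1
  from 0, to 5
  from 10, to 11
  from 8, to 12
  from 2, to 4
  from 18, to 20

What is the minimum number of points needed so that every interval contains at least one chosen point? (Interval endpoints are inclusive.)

5

Sorted: [0,1] [2,4] [0,5] [4,8] [10,11] [8,12] [11,13] [14,17] [18,20] [19,21]
{[0,1]} hit by 1; {[2,4],[0,5],[4,8]} hit by 4; {[10,11],[8,12],[11,13]} hit by 11; {[14,17]} hit by 17; {[18,20],[19,21]} hit by 20.
Points: 1, 4, 11, 17, 20 (5 total).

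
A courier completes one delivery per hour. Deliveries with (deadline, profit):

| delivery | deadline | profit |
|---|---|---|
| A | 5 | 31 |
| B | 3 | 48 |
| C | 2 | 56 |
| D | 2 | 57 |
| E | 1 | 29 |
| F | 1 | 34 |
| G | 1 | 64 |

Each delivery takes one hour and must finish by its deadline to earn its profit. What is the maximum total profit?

200

Take jobs in profit order; each goes to the latest open slot no later than its deadline.
Profit order: G=64 D=57 C=56 B=48 F=34 A=31 E=29
Assign: G→slot 1, D→slot 2, C skipped, B→slot 3, F skipped, A→slot 5, E skipped.
Slots: [1:G] [2:D] [3:B] [5:A]
Profit = 64 + 57 + 48 + 31 = 200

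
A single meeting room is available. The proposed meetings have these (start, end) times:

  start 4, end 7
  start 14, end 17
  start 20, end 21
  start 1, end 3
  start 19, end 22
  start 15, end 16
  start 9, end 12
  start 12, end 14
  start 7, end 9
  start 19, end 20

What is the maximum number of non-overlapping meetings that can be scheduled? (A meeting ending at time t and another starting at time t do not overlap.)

Sorted by end: (1,3)  (4,7)  (7,9)  (9,12)  (12,14)  (15,16)  (14,17)  (19,20)  (20,21)  (19,22)
take (1,3); take (4,7); take (7,9); take (9,12); take (12,14); take (15,16); take (19,20); take (20,21).
Selected 8 meetings.

8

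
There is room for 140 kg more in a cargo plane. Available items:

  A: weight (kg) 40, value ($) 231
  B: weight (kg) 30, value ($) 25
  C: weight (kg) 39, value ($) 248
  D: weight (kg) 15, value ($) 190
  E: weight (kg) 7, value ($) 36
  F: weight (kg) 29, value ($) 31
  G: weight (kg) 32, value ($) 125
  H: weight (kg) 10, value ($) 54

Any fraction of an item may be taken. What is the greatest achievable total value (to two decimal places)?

872.28

Order: D (190/15=12.67) > C (248/39=6.36) > A (231/40=5.78) > H (54/10=5.40) > E (36/7=5.14) > G (125/32=3.91) > F (31/29=1.07) > B (25/30=0.83)
Fill: take D (15 @ 190) → take C (39 @ 248) → take A (40 @ 231) → take H (10 @ 54) → take E (7 @ 36) → take 29/32 of G → 113.28; 140/140 used.
Total value = 872.28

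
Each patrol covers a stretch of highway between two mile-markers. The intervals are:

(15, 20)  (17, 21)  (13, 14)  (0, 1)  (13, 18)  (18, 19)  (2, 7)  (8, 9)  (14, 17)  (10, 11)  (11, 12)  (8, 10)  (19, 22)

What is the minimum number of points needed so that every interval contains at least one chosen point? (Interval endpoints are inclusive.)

6

Sorted: [0,1] [2,7] [8,9] [8,10] [10,11] [11,12] [13,14] [14,17] [13,18] [18,19] [15,20] [17,21] [19,22]
{[0,1]} hit by 1; {[2,7]} hit by 7; {[8,9],[8,10]} hit by 9; {[10,11],[11,12]} hit by 11; {[13,14],[14,17],[13,18]} hit by 14; {[18,19],[15,20],[17,21],[19,22]} hit by 19.
Points: 1, 7, 9, 11, 14, 19 (6 total).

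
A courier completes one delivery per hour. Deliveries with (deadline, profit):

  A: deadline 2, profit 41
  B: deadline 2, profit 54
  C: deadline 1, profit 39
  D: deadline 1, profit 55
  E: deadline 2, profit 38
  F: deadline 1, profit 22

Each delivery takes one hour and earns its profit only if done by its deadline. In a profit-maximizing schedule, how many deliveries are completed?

Take jobs in profit order; each goes to the latest open slot no later than its deadline.
By profit: D(d1,55), B(d2,54), A(d2,41), C(d1,39), E(d2,38), F(d1,22)
D→slot 1; B→slot 2; A skipped; C skipped; E skipped; F skipped.
2 of 6 scheduled.

2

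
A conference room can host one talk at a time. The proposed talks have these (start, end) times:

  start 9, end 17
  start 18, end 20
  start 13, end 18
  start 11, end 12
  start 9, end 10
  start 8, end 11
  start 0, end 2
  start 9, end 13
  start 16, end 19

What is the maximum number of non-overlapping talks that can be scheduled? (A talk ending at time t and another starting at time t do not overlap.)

Greedy by earliest finish: after sorting by end time, pick each interval compatible with the last pick.
By end time: (0,2), (9,10), (8,11), (11,12), (9,13), (9,17), (13,18), (16,19), (18,20).
Pick (0,2); next start ≥ 2 → (9,10); next start ≥ 10 → (11,12); next start ≥ 12 → (13,18); next start ≥ 18 → (18,20).
Selected 5 talks.

5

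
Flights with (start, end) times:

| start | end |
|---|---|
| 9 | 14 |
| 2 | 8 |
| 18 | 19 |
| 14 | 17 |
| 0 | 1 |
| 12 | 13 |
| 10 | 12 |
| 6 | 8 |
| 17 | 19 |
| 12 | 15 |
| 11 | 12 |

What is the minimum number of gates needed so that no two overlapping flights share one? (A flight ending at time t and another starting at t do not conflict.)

The answer is the maximum number of intervals overlapping at any instant.
Events (time:±→running): 0:+→1 1:-→0 2:+→1 6:+→2 8:-→1 8:-→0 9:+→1 10:+→2 11:+→3 … peak 3.

3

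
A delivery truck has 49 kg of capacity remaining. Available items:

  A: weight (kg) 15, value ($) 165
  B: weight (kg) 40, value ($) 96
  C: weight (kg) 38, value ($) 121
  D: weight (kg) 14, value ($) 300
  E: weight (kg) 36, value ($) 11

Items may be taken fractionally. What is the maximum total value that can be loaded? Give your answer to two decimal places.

528.68

Order: D (300/14=21.43) > A (165/15=11.00) > C (121/38=3.18) > B (96/40=2.40) > E (11/36=0.31)
Fill: take D (14 @ 300) → take A (15 @ 165) → take 20/38 of C → 63.68; 49/49 used.
Total value = 528.68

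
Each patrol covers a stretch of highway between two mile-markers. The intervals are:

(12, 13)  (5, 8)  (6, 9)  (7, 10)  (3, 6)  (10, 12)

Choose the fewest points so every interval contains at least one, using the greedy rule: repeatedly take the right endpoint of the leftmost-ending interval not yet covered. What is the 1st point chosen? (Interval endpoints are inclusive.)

Sort by right endpoint; whenever an interval is uncovered, place a point at its right end.
Sorted: [3,6] [5,8] [6,9] [7,10] [10,12] [12,13]
{[3,6],[5,8],[6,9]} hit by 6; {[7,10],[10,12]} hit by 10; {[12,13]} hit by 13.
Points: 6, 10, 13 (3 total).

6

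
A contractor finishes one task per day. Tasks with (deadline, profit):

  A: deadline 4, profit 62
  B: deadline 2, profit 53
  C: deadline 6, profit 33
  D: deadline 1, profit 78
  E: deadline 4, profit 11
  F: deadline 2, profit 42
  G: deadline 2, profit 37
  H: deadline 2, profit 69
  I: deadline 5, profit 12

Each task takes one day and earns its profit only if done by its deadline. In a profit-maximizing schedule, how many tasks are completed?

Take jobs in profit order; each goes to the latest open slot no later than its deadline.
By profit: D(d1,78), H(d2,69), A(d4,62), B(d2,53), F(d2,42), G(d2,37), C(d6,33), I(d5,12), E(d4,11)
D→slot 1; H→slot 2; A→slot 4; B skipped; F skipped; G skipped; C→slot 6; I→slot 5; E→slot 3.
6 of 9 scheduled.

6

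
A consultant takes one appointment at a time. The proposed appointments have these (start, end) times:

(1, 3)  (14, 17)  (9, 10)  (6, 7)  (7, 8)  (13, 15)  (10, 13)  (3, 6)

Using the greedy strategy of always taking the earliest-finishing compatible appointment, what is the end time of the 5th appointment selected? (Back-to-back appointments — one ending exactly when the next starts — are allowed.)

Sort by end time and greedily take each interval whose start is ≥ the last chosen end.
By end time: (1,3), (3,6), (6,7), (7,8), (9,10), (10,13), (13,15), (14,17).
Pick (1,3); next start ≥ 3 → (3,6); next start ≥ 6 → (6,7); next start ≥ 7 → (7,8); next start ≥ 8 → (9,10); next start ≥ 10 → (10,13); next start ≥ 13 → (13,15).
Selected: (1,3) (3,6) (6,7) (7,8) (9,10) (10,13) (13,15)

10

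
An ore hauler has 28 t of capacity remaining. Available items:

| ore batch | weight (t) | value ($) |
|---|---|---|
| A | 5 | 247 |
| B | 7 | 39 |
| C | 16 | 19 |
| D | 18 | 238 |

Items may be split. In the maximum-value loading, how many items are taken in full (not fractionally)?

Ratios (sorted): A 49.40, D 13.22, B 5.57, C 1.19
take A (5 @ 247); take D (18 @ 238); take 5/7 of B → 27.86. Capacity used 28/28.
2 item(s) taken whole; one partial (take 5/7 of B).

2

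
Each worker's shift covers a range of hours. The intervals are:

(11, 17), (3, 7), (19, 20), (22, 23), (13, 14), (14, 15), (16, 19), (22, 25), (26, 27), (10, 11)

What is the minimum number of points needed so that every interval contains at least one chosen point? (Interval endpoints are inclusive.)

Sort by right endpoint; whenever an interval is uncovered, place a point at its right end.
Sorted: [3,7] [10,11] [13,14] [14,15] [11,17] [16,19] [19,20] [22,23] [22,25] [26,27]
{[3,7]} hit by 7; {[10,11]} hit by 11; {[13,14],[14,15],[11,17]} hit by 14; {[16,19],[19,20]} hit by 19; {[22,23],[22,25]} hit by 23; {[26,27]} hit by 27.
Points: 7, 11, 14, 19, 23, 27 (6 total).

6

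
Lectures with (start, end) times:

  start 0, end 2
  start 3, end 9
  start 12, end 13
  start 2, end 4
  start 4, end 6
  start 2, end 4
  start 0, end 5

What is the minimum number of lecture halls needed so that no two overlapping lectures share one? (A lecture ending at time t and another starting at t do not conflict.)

4

The answer is the maximum number of intervals overlapping at any instant.
starts: [0, 0, 2, 2, 3, 4, 12]
ends:   [2, 4, 4, 5, 6, 9, 13]
s0→1 s0→2 e2→1 s2→2 s2→3 s3→4  — peak 4.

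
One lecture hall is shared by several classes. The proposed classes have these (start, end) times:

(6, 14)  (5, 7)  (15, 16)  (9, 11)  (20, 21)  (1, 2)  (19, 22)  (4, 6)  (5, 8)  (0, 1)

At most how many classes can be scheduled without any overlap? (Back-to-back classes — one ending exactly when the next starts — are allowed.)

6

Greedy by earliest finish: after sorting by end time, pick each interval compatible with the last pick.
By end time: (0,1), (1,2), (4,6), (5,7), (5,8), (9,11), (6,14), (15,16), (20,21), (19,22).
Pick (0,1); next start ≥ 1 → (1,2); next start ≥ 2 → (4,6); next start ≥ 6 → (9,11); next start ≥ 11 → (15,16); next start ≥ 16 → (20,21).
Selected 6 classes.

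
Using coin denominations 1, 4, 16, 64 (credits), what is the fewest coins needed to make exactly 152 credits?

5

Greedy: take as many of the largest coin as possible, then repeat with the remainder.
152 = 2×64 + 1×16 + 2×4
Total coins = 2 + 1 + 2 = 5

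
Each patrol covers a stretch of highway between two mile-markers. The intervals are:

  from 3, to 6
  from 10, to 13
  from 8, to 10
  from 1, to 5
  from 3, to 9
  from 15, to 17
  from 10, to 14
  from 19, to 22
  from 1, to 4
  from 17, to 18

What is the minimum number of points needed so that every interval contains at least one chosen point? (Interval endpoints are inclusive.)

4

Sorted: [1,4] [1,5] [3,6] [3,9] [8,10] [10,13] [10,14] [15,17] [17,18] [19,22]
{[1,4],[1,5],[3,6],[3,9]} hit by 4; {[8,10],[10,13],[10,14]} hit by 10; {[15,17],[17,18]} hit by 17; {[19,22]} hit by 22.
Points: 4, 10, 17, 22 (4 total).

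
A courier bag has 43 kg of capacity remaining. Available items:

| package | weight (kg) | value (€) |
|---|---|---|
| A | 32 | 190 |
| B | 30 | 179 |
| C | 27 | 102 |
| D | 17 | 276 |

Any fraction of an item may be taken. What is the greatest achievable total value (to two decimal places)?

431.13

Greedy by value/weight ratio, highest first.
Order: D (276/17=16.24) > B (179/30=5.97) > A (190/32=5.94) > C (102/27=3.78)
Fill: take D (17 @ 276) → take 26/30 of B → 155.13; 43/43 used.
Total value = 431.13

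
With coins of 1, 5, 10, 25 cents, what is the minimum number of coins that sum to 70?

4

70 − 2×25→20 − 2×10→0
Total coins = 2 + 2 = 4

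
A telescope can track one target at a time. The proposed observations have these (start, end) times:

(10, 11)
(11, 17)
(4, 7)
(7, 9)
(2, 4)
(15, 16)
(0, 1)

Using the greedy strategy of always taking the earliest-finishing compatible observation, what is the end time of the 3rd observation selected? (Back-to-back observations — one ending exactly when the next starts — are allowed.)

7

Greedy by earliest finish: after sorting by end time, pick each interval compatible with the last pick.
By end time: (0,1), (2,4), (4,7), (7,9), (10,11), (15,16), (11,17).
Pick (0,1); next start ≥ 1 → (2,4); next start ≥ 4 → (4,7); next start ≥ 7 → (7,9); next start ≥ 9 → (10,11); next start ≥ 11 → (15,16).
Selected: (0,1) (2,4) (4,7) (7,9) (10,11) (15,16)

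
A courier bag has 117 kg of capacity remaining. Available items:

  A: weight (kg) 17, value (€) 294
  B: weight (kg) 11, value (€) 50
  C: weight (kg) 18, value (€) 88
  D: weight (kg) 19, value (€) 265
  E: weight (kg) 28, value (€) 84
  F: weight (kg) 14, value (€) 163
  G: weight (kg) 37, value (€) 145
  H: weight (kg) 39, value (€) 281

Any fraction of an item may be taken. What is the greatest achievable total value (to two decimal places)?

Sort by value per unit weight and fill in that order.
Order: A (294/17=17.29) > D (265/19=13.95) > F (163/14=11.64) > H (281/39=7.21) > C (88/18=4.89) > B (50/11=4.55) > G (145/37=3.92) > E (84/28=3.00)
Fill: take A (17 @ 294) → take D (19 @ 265) → take F (14 @ 163) → take H (39 @ 281) → take C (18 @ 88) → take 10/11 of B → 45.45; 117/117 used.
Total value = 1136.45

1136.45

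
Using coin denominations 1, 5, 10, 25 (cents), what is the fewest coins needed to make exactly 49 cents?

7

Greedy: take as many of the largest coin as possible, then repeat with the remainder.
49 = 1×25 + 2×10 + 4×1
Total coins = 1 + 2 + 4 = 7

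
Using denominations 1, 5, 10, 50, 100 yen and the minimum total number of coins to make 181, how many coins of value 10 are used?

181 − 1×100→81 − 1×50→31 − 3×10→1 − 1×1→0
Count of 10: 3

3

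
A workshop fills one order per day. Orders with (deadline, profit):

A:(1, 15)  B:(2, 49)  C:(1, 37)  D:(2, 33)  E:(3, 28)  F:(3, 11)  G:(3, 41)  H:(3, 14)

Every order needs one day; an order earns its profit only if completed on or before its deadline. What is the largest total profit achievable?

Take jobs in profit order; each goes to the latest open slot no later than its deadline.
Profit order: B=49 G=41 C=37 D=33 E=28 A=15 H=14 F=11
Assign: B→slot 2, G→slot 3, C→slot 1, D skipped, E skipped, A skipped, H skipped, F skipped.
Slots: [1:C] [2:B] [3:G]
Profit = 37 + 49 + 41 = 127

127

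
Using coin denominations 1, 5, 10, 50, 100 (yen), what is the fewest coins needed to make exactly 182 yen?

Use the largest denomination that fits, subtract, and repeat.
182 = 1×100 + 1×50 + 3×10 + 2×1
Total coins = 1 + 1 + 3 + 2 = 7

7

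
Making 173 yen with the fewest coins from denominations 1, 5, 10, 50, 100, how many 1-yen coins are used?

3

173 = 1×100 + 1×50 + 2×10 + 3×1
Count of 1: 3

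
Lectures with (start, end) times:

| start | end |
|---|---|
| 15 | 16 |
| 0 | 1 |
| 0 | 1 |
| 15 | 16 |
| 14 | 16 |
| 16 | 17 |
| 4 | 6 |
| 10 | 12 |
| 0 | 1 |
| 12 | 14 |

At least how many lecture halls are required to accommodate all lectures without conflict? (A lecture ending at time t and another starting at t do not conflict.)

starts: [0, 0, 0, 4, 10, 12, 14, 15, 15, 16]
ends:   [1, 1, 1, 6, 12, 14, 16, 16, 16, 17]
s0→1 s0→2 s0→3  — peak 3.

3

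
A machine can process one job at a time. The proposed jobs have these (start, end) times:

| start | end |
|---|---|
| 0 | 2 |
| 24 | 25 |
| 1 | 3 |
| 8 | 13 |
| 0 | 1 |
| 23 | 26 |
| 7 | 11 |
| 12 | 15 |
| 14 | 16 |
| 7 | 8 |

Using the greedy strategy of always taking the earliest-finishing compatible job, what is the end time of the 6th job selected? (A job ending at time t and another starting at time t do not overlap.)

Sorted by end: (0,1)  (0,2)  (1,3)  (7,8)  (7,11)  (8,13)  (12,15)  (14,16)  (24,25)  (23,26)
take (0,1); take (1,3); take (7,8); take (8,13); take (14,16); take (24,25); skip (23,26).
Selected: (0,1) (1,3) (7,8) (8,13) (14,16) (24,25)

25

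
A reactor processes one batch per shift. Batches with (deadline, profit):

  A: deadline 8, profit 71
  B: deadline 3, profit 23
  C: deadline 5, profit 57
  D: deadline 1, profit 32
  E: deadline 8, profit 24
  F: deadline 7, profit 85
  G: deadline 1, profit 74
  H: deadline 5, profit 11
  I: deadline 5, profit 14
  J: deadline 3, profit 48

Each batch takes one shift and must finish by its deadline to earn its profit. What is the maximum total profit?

396

By profit: F(d7,85), G(d1,74), A(d8,71), C(d5,57), J(d3,48), D(d1,32), E(d8,24), B(d3,23), I(d5,14), H(d5,11)
F→slot 7; G→slot 1; A→slot 8; C→slot 5; J→slot 3; D skipped; E→slot 6; B→slot 2; I→slot 4; H skipped.
Profit = 74 + 23 + 48 + 14 + 57 + 24 + 85 + 71 = 396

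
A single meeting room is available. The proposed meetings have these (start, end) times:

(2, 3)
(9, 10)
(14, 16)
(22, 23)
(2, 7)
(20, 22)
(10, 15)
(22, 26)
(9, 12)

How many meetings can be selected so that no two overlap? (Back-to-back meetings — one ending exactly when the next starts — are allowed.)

5

Order by finish time; keep every interval that doesn't clash with the previous kept one.
Sorted by end: (2,3)  (2,7)  (9,10)  (9,12)  (10,15)  (14,16)  (20,22)  (22,23)  (22,26)
take (2,3); skip (2,7); take (9,10); take (10,15); take (20,22); take (22,23); skip (22,26).
Selected 5 meetings.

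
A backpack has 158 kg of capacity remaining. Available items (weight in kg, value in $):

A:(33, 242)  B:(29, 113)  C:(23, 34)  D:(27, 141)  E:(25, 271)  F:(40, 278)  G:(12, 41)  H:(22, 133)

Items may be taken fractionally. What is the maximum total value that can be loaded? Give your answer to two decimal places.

Greedy by value/weight ratio, highest first.
Order: E (271/25=10.84) > A (242/33=7.33) > F (278/40=6.95) > H (133/22=6.05) > D (141/27=5.22) > B (113/29=3.90) > G (41/12=3.42) > C (34/23=1.48)
Fill: take E (25 @ 271) → take A (33 @ 242) → take F (40 @ 278) → take H (22 @ 133) → take D (27 @ 141) → take 11/29 of B → 42.86; 158/158 used.
Total value = 1107.86

1107.86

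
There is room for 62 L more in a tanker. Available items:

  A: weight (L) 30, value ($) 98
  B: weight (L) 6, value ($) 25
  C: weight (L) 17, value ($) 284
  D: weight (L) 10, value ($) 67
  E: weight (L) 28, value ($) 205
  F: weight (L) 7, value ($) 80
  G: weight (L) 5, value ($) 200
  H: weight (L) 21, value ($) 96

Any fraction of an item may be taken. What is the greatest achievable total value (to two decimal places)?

Greedy by value/weight ratio, highest first.
Order: G (200/5=40.00) > C (284/17=16.71) > F (80/7=11.43) > E (205/28=7.32) > D (67/10=6.70) > H (96/21=4.57) > B (25/6=4.17) > A (98/30=3.27)
Fill: take G (5 @ 200) → take C (17 @ 284) → take F (7 @ 80) → take E (28 @ 205) → take 5/10 of D → 33.50; 62/62 used.
Total value = 802.50

802.50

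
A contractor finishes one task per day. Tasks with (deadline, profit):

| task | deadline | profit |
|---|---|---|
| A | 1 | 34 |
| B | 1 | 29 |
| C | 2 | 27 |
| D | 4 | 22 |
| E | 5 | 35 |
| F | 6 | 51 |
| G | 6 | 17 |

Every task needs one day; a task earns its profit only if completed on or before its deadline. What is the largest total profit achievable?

186

Sort by profit descending; place each in the latest free slot ≤ its deadline.
By profit: F(d6,51), E(d5,35), A(d1,34), B(d1,29), C(d2,27), D(d4,22), G(d6,17)
F→slot 6; E→slot 5; A→slot 1; B skipped; C→slot 2; D→slot 4; G→slot 3.
Profit = 34 + 27 + 17 + 22 + 35 + 51 = 186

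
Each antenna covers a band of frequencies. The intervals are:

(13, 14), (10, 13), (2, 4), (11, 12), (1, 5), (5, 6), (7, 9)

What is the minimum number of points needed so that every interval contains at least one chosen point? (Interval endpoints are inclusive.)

5

Process intervals by earliest right end; each time one isn't hit yet, stab at its right endpoint.
Sorted: [2,4] [1,5] [5,6] [7,9] [11,12] [10,13] [13,14]
{[2,4],[1,5]} hit by 4; {[5,6]} hit by 6; {[7,9]} hit by 9; {[11,12],[10,13]} hit by 12; {[13,14]} hit by 14.
Points: 4, 6, 9, 12, 14 (5 total).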